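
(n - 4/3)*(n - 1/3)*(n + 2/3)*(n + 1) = n^4 - 5*n^2/3 - 10*n/27 + 8/27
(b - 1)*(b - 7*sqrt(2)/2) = b^2 - 7*sqrt(2)*b/2 - b + 7*sqrt(2)/2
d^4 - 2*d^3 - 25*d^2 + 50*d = d*(d - 5)*(d - 2)*(d + 5)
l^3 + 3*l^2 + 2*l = l*(l + 1)*(l + 2)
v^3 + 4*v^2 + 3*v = v*(v + 1)*(v + 3)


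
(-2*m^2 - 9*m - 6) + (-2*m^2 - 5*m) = -4*m^2 - 14*m - 6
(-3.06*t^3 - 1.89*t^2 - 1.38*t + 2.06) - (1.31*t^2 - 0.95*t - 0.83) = -3.06*t^3 - 3.2*t^2 - 0.43*t + 2.89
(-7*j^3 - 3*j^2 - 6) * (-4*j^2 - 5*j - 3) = 28*j^5 + 47*j^4 + 36*j^3 + 33*j^2 + 30*j + 18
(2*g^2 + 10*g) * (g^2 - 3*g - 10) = 2*g^4 + 4*g^3 - 50*g^2 - 100*g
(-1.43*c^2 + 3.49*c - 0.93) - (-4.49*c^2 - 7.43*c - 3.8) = 3.06*c^2 + 10.92*c + 2.87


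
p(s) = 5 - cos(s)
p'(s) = sin(s)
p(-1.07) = 4.52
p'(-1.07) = -0.88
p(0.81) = 4.31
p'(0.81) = 0.72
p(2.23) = 5.61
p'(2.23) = 0.79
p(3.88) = 5.74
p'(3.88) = -0.67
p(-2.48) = 5.79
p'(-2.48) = -0.61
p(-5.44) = 4.33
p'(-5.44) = 0.75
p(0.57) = 4.16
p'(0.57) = 0.54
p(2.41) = 5.74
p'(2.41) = 0.67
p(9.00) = 5.91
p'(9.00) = 0.41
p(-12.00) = 4.16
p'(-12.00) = 0.54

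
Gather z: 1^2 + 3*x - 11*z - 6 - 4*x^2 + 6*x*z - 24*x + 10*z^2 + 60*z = -4*x^2 - 21*x + 10*z^2 + z*(6*x + 49) - 5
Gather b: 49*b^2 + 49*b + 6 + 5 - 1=49*b^2 + 49*b + 10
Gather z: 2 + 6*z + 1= 6*z + 3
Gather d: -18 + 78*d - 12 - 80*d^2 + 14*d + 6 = -80*d^2 + 92*d - 24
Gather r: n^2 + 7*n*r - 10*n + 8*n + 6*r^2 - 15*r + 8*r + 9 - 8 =n^2 - 2*n + 6*r^2 + r*(7*n - 7) + 1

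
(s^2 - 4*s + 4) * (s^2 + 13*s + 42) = s^4 + 9*s^3 - 6*s^2 - 116*s + 168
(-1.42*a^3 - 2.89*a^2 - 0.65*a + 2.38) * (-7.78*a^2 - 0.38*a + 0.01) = 11.0476*a^5 + 23.0238*a^4 + 6.141*a^3 - 18.2983*a^2 - 0.9109*a + 0.0238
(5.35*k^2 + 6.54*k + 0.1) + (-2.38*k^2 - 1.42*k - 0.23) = 2.97*k^2 + 5.12*k - 0.13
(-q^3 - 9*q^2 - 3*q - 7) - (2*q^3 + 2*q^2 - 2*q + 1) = -3*q^3 - 11*q^2 - q - 8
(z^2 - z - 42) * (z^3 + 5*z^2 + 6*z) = z^5 + 4*z^4 - 41*z^3 - 216*z^2 - 252*z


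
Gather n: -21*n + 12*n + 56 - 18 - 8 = 30 - 9*n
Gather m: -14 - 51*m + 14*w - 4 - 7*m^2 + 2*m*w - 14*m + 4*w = -7*m^2 + m*(2*w - 65) + 18*w - 18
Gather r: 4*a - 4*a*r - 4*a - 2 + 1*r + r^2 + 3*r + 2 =r^2 + r*(4 - 4*a)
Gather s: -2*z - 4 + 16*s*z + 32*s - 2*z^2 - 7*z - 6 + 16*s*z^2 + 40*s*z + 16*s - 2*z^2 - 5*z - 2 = s*(16*z^2 + 56*z + 48) - 4*z^2 - 14*z - 12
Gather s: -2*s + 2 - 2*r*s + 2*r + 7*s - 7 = 2*r + s*(5 - 2*r) - 5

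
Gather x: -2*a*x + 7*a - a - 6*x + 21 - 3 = 6*a + x*(-2*a - 6) + 18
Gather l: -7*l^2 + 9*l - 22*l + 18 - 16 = -7*l^2 - 13*l + 2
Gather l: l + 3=l + 3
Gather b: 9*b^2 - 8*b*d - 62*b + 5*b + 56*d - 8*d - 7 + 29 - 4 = 9*b^2 + b*(-8*d - 57) + 48*d + 18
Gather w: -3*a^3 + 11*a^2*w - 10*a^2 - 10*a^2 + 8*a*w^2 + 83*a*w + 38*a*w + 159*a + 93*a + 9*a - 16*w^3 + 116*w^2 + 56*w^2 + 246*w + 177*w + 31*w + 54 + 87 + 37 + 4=-3*a^3 - 20*a^2 + 261*a - 16*w^3 + w^2*(8*a + 172) + w*(11*a^2 + 121*a + 454) + 182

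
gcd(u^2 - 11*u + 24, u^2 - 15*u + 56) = u - 8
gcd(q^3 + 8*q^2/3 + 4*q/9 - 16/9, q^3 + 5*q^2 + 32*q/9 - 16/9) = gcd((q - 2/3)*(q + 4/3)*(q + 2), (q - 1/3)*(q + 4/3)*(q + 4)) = q + 4/3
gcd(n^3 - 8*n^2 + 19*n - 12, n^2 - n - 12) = n - 4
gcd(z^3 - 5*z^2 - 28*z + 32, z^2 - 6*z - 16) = z - 8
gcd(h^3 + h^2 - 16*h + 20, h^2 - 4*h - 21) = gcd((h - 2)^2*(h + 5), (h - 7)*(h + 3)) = 1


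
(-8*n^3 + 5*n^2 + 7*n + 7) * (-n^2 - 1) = 8*n^5 - 5*n^4 + n^3 - 12*n^2 - 7*n - 7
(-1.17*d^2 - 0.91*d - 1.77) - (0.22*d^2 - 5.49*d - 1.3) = -1.39*d^2 + 4.58*d - 0.47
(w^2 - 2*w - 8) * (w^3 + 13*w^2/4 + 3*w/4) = w^5 + 5*w^4/4 - 55*w^3/4 - 55*w^2/2 - 6*w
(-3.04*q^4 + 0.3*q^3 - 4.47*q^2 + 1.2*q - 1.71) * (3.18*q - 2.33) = -9.6672*q^5 + 8.0372*q^4 - 14.9136*q^3 + 14.2311*q^2 - 8.2338*q + 3.9843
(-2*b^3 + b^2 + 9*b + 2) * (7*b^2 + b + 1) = -14*b^5 + 5*b^4 + 62*b^3 + 24*b^2 + 11*b + 2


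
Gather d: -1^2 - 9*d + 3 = 2 - 9*d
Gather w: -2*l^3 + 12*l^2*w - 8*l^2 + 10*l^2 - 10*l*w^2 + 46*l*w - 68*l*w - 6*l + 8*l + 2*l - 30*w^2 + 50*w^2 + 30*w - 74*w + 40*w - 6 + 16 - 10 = -2*l^3 + 2*l^2 + 4*l + w^2*(20 - 10*l) + w*(12*l^2 - 22*l - 4)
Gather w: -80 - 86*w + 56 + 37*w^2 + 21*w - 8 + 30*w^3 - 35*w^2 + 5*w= 30*w^3 + 2*w^2 - 60*w - 32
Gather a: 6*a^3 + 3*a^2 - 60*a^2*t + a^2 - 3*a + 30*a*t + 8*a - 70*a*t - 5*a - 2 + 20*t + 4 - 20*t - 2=6*a^3 + a^2*(4 - 60*t) - 40*a*t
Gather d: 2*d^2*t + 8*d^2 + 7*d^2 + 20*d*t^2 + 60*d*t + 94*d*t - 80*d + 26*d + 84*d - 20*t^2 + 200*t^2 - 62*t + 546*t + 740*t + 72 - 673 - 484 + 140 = d^2*(2*t + 15) + d*(20*t^2 + 154*t + 30) + 180*t^2 + 1224*t - 945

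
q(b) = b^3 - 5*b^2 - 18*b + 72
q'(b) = 3*b^2 - 10*b - 18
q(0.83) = 54.19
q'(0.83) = -24.23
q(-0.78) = 82.52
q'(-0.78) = -8.37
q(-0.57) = 80.45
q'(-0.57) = -11.33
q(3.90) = -14.93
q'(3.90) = -11.37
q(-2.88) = 58.48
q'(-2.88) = 35.68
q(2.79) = 4.58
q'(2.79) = -22.55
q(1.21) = 44.67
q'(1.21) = -25.71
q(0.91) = 52.23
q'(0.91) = -24.62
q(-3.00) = 54.00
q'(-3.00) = 39.00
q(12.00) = 864.00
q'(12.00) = 294.00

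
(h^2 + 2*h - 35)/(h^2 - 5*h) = (h + 7)/h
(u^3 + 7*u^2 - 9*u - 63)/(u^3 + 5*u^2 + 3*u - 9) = (u^2 + 4*u - 21)/(u^2 + 2*u - 3)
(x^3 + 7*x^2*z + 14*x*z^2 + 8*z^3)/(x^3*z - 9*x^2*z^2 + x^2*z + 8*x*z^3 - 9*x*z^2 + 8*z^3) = (x^3 + 7*x^2*z + 14*x*z^2 + 8*z^3)/(z*(x^3 - 9*x^2*z + x^2 + 8*x*z^2 - 9*x*z + 8*z^2))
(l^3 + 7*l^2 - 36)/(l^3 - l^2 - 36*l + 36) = (l^2 + l - 6)/(l^2 - 7*l + 6)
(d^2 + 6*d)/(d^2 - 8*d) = (d + 6)/(d - 8)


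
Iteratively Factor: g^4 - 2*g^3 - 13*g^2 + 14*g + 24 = (g - 2)*(g^3 - 13*g - 12) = (g - 2)*(g + 1)*(g^2 - g - 12) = (g - 2)*(g + 1)*(g + 3)*(g - 4)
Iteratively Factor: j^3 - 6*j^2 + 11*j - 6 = (j - 1)*(j^2 - 5*j + 6) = (j - 2)*(j - 1)*(j - 3)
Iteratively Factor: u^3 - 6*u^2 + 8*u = (u - 4)*(u^2 - 2*u) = (u - 4)*(u - 2)*(u)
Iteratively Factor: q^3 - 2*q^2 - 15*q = (q)*(q^2 - 2*q - 15) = q*(q + 3)*(q - 5)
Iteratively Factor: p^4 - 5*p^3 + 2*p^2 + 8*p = (p)*(p^3 - 5*p^2 + 2*p + 8) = p*(p - 2)*(p^2 - 3*p - 4) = p*(p - 2)*(p + 1)*(p - 4)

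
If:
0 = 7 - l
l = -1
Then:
No Solution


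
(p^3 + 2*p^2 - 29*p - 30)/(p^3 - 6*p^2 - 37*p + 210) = (p + 1)/(p - 7)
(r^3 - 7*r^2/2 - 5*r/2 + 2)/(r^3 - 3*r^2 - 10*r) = (-2*r^3 + 7*r^2 + 5*r - 4)/(2*r*(-r^2 + 3*r + 10))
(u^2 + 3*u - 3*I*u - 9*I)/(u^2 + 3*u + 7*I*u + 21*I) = (u - 3*I)/(u + 7*I)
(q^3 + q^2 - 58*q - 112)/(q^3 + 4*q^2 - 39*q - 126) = (q^2 - 6*q - 16)/(q^2 - 3*q - 18)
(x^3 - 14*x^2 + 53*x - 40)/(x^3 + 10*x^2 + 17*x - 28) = (x^2 - 13*x + 40)/(x^2 + 11*x + 28)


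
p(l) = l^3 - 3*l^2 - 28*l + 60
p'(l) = 3*l^2 - 6*l - 28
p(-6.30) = -132.72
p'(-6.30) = 128.87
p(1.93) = 1.97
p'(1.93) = -28.41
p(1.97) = 0.84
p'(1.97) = -28.18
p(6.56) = 29.52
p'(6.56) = 61.74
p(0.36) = 49.58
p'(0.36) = -29.77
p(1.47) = 15.53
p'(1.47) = -30.34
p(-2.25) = 96.42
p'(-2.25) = 0.69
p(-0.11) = 63.04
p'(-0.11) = -27.30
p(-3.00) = 90.00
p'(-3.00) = 17.00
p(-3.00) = 90.00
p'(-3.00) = 17.00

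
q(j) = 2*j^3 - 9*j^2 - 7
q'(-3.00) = 108.00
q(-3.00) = -142.00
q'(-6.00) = 324.00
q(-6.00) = -763.00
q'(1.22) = -13.03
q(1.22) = -16.76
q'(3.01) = 0.18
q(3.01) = -34.00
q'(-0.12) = 2.25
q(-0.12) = -7.13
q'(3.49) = 10.26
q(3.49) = -31.60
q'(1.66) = -13.35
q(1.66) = -22.65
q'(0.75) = -10.12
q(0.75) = -11.22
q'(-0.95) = 22.52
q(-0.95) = -16.84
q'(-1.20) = 30.24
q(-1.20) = -23.42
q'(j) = 6*j^2 - 18*j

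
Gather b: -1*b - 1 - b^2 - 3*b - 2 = -b^2 - 4*b - 3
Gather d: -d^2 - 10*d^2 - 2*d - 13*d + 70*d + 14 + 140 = -11*d^2 + 55*d + 154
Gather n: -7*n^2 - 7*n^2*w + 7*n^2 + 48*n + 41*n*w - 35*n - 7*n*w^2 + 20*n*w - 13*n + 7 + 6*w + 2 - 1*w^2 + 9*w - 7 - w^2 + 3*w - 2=-7*n^2*w + n*(-7*w^2 + 61*w) - 2*w^2 + 18*w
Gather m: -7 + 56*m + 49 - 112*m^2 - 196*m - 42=-112*m^2 - 140*m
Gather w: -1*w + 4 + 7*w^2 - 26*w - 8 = 7*w^2 - 27*w - 4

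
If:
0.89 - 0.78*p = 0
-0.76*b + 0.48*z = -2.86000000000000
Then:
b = 0.631578947368421*z + 3.76315789473684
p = 1.14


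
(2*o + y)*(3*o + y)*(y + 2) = 6*o^2*y + 12*o^2 + 5*o*y^2 + 10*o*y + y^3 + 2*y^2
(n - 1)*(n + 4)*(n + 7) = n^3 + 10*n^2 + 17*n - 28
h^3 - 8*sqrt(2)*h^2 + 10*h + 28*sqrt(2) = (h - 7*sqrt(2))*(h - 2*sqrt(2))*(h + sqrt(2))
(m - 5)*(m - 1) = m^2 - 6*m + 5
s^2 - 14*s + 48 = (s - 8)*(s - 6)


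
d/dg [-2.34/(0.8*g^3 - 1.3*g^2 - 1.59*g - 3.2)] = (5.616*g^2 - 6.084*g - 3.7206)/(-0.8*g^3 + 1.3*g^2 + 1.59*g + 3.2)^2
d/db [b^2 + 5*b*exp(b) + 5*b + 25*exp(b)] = 5*b*exp(b) + 2*b + 30*exp(b) + 5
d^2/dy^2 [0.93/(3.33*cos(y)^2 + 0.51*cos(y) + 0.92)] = (-41.250708*(1 - cos(y)^2)^2 - 4.738257*cos(y)^3 - 9.47065499999999*cos(y)^2 + 9.91287*cos(y) + 36.036198)/(3.33*cos(y)^2 + 0.51*cos(y) + 0.92)^3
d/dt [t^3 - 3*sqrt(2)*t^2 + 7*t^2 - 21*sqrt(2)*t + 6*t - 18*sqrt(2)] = 3*t^2 - 6*sqrt(2)*t + 14*t - 21*sqrt(2) + 6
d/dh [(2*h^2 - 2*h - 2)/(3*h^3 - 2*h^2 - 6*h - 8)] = 2*(-3*h^4 + 6*h^3 + h^2 - 20*h + 2)/(9*h^6 - 12*h^5 - 32*h^4 - 24*h^3 + 68*h^2 + 96*h + 64)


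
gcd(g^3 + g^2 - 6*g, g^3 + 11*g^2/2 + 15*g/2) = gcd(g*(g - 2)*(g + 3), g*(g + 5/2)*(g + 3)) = g^2 + 3*g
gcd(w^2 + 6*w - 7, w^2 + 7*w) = w + 7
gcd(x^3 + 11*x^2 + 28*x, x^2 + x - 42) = x + 7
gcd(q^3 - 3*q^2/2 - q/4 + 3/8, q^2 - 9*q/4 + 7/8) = q - 1/2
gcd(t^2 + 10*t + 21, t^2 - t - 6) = 1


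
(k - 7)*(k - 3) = k^2 - 10*k + 21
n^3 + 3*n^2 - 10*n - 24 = (n - 3)*(n + 2)*(n + 4)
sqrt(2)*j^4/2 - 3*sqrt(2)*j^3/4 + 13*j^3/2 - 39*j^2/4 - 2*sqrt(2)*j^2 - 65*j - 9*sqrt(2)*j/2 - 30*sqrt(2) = (j - 4)*(j + 5/2)*(j + 6*sqrt(2))*(sqrt(2)*j/2 + 1/2)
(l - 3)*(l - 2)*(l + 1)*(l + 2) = l^4 - 2*l^3 - 7*l^2 + 8*l + 12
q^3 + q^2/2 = q^2*(q + 1/2)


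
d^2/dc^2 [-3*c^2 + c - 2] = -6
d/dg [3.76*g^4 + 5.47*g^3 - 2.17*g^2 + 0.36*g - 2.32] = 15.04*g^3 + 16.41*g^2 - 4.34*g + 0.36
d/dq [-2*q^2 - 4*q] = -4*q - 4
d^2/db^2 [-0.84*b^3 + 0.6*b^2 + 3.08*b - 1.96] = 1.2 - 5.04*b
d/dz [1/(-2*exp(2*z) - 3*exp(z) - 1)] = (4*exp(z) + 3)*exp(z)/(2*exp(2*z) + 3*exp(z) + 1)^2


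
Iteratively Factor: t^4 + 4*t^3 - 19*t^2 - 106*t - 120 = (t + 2)*(t^3 + 2*t^2 - 23*t - 60) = (t - 5)*(t + 2)*(t^2 + 7*t + 12) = (t - 5)*(t + 2)*(t + 3)*(t + 4)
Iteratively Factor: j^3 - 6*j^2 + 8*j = (j - 4)*(j^2 - 2*j) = j*(j - 4)*(j - 2)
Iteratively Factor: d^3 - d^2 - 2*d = (d - 2)*(d^2 + d) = d*(d - 2)*(d + 1)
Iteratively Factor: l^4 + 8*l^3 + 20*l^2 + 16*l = (l + 2)*(l^3 + 6*l^2 + 8*l) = (l + 2)*(l + 4)*(l^2 + 2*l) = l*(l + 2)*(l + 4)*(l + 2)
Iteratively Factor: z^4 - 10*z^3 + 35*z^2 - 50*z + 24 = (z - 2)*(z^3 - 8*z^2 + 19*z - 12) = (z - 4)*(z - 2)*(z^2 - 4*z + 3) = (z - 4)*(z - 3)*(z - 2)*(z - 1)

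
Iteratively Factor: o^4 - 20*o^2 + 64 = (o + 4)*(o^3 - 4*o^2 - 4*o + 16) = (o - 2)*(o + 4)*(o^2 - 2*o - 8) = (o - 4)*(o - 2)*(o + 4)*(o + 2)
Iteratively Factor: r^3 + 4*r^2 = (r)*(r^2 + 4*r) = r^2*(r + 4)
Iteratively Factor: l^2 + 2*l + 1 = (l + 1)*(l + 1)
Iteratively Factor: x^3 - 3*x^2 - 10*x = (x + 2)*(x^2 - 5*x) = x*(x + 2)*(x - 5)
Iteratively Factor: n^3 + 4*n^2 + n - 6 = (n + 2)*(n^2 + 2*n - 3) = (n - 1)*(n + 2)*(n + 3)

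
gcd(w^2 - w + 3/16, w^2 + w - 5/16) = w - 1/4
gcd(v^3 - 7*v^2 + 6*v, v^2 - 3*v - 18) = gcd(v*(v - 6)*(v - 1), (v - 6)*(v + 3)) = v - 6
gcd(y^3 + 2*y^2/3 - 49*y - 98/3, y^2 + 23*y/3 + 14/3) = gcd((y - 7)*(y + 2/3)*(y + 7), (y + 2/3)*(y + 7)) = y^2 + 23*y/3 + 14/3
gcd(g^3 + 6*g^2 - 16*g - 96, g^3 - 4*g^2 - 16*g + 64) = g^2 - 16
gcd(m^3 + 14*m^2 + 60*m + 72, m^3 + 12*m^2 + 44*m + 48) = m^2 + 8*m + 12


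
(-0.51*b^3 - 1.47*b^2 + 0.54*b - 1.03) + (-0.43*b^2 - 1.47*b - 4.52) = -0.51*b^3 - 1.9*b^2 - 0.93*b - 5.55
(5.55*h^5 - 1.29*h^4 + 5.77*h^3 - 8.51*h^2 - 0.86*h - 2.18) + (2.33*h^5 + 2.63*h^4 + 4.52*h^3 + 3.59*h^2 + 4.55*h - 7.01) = 7.88*h^5 + 1.34*h^4 + 10.29*h^3 - 4.92*h^2 + 3.69*h - 9.19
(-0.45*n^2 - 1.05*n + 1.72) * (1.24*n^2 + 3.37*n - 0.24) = -0.558*n^4 - 2.8185*n^3 - 1.2977*n^2 + 6.0484*n - 0.4128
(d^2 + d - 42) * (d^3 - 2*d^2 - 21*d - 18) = d^5 - d^4 - 65*d^3 + 45*d^2 + 864*d + 756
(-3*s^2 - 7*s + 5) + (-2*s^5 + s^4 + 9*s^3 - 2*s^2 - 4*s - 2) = -2*s^5 + s^4 + 9*s^3 - 5*s^2 - 11*s + 3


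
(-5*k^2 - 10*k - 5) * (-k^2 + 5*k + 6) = 5*k^4 - 15*k^3 - 75*k^2 - 85*k - 30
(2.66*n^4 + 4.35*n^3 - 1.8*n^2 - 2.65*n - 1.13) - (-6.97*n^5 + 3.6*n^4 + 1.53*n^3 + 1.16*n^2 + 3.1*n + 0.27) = 6.97*n^5 - 0.94*n^4 + 2.82*n^3 - 2.96*n^2 - 5.75*n - 1.4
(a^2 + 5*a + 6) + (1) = a^2 + 5*a + 7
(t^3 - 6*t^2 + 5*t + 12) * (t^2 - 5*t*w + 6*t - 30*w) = t^5 - 5*t^4*w - 31*t^3 + 155*t^2*w + 42*t^2 - 210*t*w + 72*t - 360*w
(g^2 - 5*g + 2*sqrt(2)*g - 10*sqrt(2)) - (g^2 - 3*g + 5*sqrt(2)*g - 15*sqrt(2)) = -3*sqrt(2)*g - 2*g + 5*sqrt(2)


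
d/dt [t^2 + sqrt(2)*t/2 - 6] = 2*t + sqrt(2)/2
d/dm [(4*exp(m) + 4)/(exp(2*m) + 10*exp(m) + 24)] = 4*(-2*(exp(m) + 1)*(exp(m) + 5) + exp(2*m) + 10*exp(m) + 24)*exp(m)/(exp(2*m) + 10*exp(m) + 24)^2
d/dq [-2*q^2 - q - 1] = -4*q - 1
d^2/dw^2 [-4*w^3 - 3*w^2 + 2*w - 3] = -24*w - 6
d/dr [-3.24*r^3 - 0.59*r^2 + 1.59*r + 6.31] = -9.72*r^2 - 1.18*r + 1.59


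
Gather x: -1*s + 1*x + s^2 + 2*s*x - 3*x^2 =s^2 - s - 3*x^2 + x*(2*s + 1)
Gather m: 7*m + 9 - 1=7*m + 8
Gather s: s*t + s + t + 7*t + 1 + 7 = s*(t + 1) + 8*t + 8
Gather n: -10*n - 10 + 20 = 10 - 10*n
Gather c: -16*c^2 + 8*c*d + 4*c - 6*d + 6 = -16*c^2 + c*(8*d + 4) - 6*d + 6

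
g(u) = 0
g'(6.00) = 0.00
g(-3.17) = 0.00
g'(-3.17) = 0.00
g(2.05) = 0.00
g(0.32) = 0.00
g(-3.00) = 0.00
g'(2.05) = 0.00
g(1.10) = 0.00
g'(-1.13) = 0.00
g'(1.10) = 0.00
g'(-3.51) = 0.00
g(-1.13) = 0.00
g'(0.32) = 0.00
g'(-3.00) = 0.00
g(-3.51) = 0.00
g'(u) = 0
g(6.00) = 0.00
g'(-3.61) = 0.00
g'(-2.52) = 0.00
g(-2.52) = 0.00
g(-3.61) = 0.00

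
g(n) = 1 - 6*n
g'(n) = -6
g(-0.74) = 5.44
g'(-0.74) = -6.00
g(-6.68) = 41.08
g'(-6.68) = -6.00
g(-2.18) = 14.08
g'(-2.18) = -6.00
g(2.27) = -12.62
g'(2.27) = -6.00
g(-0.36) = 3.16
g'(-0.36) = -6.00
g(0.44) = -1.64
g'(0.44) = -6.00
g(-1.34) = 9.04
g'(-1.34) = -6.00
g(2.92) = -16.52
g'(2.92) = -6.00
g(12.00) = -71.00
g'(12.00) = -6.00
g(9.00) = -53.00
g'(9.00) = -6.00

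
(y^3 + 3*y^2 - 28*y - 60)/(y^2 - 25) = (y^2 + 8*y + 12)/(y + 5)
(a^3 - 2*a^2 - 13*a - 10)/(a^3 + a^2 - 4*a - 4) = (a - 5)/(a - 2)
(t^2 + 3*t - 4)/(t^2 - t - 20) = (t - 1)/(t - 5)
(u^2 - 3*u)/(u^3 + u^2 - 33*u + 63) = u/(u^2 + 4*u - 21)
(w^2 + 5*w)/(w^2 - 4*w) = (w + 5)/(w - 4)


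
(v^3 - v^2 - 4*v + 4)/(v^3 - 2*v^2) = (v^2 + v - 2)/v^2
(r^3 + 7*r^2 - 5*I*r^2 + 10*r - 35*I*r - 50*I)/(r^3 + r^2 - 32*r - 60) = (r - 5*I)/(r - 6)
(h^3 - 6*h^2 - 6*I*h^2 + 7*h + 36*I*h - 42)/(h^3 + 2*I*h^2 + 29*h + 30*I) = (h^2 - h*(6 + 7*I) + 42*I)/(h^2 + I*h + 30)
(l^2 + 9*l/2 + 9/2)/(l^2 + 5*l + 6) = (l + 3/2)/(l + 2)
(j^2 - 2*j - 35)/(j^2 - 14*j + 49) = (j + 5)/(j - 7)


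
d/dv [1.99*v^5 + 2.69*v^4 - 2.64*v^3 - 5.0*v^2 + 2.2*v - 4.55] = 9.95*v^4 + 10.76*v^3 - 7.92*v^2 - 10.0*v + 2.2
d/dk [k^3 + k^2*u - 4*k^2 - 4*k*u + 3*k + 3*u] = 3*k^2 + 2*k*u - 8*k - 4*u + 3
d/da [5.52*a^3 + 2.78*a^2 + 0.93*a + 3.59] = 16.56*a^2 + 5.56*a + 0.93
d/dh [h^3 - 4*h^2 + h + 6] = 3*h^2 - 8*h + 1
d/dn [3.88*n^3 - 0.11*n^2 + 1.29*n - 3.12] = 11.64*n^2 - 0.22*n + 1.29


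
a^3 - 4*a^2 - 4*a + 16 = (a - 4)*(a - 2)*(a + 2)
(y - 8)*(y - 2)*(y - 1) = y^3 - 11*y^2 + 26*y - 16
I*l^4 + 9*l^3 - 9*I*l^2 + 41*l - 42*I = (l - 7*I)*(l - 3*I)*(l + 2*I)*(I*l + 1)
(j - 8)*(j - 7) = j^2 - 15*j + 56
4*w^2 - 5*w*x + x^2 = (-4*w + x)*(-w + x)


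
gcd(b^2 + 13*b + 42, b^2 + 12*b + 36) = b + 6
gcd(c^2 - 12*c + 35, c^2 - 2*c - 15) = c - 5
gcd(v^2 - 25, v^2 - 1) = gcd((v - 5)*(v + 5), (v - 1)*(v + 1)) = 1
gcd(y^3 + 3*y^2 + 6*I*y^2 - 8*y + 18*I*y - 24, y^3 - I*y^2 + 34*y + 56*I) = y^2 + 6*I*y - 8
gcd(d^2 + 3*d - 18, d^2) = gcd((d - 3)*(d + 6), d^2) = 1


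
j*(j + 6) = j^2 + 6*j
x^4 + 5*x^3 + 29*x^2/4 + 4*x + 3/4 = (x + 1/2)^2*(x + 1)*(x + 3)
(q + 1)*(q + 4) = q^2 + 5*q + 4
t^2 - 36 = (t - 6)*(t + 6)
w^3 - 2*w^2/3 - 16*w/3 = w*(w - 8/3)*(w + 2)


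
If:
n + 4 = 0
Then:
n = -4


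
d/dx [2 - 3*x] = -3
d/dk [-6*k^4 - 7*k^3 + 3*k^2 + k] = -24*k^3 - 21*k^2 + 6*k + 1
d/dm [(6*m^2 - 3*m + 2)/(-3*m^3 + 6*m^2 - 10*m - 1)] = (18*m^4 - 18*m^3 - 24*m^2 - 36*m + 23)/(9*m^6 - 36*m^5 + 96*m^4 - 114*m^3 + 88*m^2 + 20*m + 1)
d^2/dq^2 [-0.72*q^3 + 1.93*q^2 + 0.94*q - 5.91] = 3.86 - 4.32*q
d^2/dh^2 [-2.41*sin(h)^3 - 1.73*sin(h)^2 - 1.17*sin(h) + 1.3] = 2.9775*sin(h) - 5.4225*sin(3*h) - 3.46*cos(2*h)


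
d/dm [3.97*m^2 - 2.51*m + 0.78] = 7.94*m - 2.51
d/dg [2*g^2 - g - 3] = 4*g - 1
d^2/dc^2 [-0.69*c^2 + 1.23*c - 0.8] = -1.38000000000000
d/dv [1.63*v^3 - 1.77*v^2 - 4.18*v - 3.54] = 4.89*v^2 - 3.54*v - 4.18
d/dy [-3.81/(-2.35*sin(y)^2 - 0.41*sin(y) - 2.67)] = -(17.907*sin(y) + 1.5621)*cos(y)/(2.35*sin(y)^2 + 0.41*sin(y) + 2.67)^2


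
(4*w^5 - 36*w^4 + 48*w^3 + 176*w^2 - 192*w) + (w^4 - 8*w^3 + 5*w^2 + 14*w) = 4*w^5 - 35*w^4 + 40*w^3 + 181*w^2 - 178*w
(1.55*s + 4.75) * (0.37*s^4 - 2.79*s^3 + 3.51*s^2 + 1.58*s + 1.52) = 0.5735*s^5 - 2.567*s^4 - 7.812*s^3 + 19.1215*s^2 + 9.861*s + 7.22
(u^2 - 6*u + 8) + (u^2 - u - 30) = 2*u^2 - 7*u - 22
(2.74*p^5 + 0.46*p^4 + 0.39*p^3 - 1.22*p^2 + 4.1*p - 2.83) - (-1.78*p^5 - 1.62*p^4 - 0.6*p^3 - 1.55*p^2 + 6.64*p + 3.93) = 4.52*p^5 + 2.08*p^4 + 0.99*p^3 + 0.33*p^2 - 2.54*p - 6.76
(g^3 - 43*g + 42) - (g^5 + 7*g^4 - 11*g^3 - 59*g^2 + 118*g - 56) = -g^5 - 7*g^4 + 12*g^3 + 59*g^2 - 161*g + 98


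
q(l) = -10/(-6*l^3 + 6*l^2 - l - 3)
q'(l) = -10*(18*l^2 - 12*l + 1)/(-6*l^3 + 6*l^2 - l - 3)^2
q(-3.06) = -0.04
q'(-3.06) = -0.04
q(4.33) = 0.03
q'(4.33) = -0.02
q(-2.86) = -0.05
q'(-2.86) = -0.05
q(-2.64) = -0.07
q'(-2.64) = -0.07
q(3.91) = 0.04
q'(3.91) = -0.03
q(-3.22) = -0.04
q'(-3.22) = -0.03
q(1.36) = 1.20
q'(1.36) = -2.57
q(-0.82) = -1.94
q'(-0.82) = -8.61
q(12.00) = 0.00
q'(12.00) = 0.00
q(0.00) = 3.33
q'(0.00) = -1.11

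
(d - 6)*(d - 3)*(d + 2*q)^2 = d^4 + 4*d^3*q - 9*d^3 + 4*d^2*q^2 - 36*d^2*q + 18*d^2 - 36*d*q^2 + 72*d*q + 72*q^2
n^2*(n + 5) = n^3 + 5*n^2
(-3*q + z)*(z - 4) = -3*q*z + 12*q + z^2 - 4*z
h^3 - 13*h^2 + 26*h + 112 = (h - 8)*(h - 7)*(h + 2)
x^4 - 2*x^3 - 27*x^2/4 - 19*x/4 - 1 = (x - 4)*(x + 1/2)^2*(x + 1)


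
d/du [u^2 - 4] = 2*u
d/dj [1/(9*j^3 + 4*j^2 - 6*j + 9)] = (-27*j^2 - 8*j + 6)/(9*j^3 + 4*j^2 - 6*j + 9)^2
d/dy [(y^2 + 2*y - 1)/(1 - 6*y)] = 2*(-3*y^2 + y - 2)/(36*y^2 - 12*y + 1)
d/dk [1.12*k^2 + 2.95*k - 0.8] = 2.24*k + 2.95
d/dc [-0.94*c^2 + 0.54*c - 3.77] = 0.54 - 1.88*c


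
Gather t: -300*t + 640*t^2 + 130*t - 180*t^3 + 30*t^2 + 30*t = -180*t^3 + 670*t^2 - 140*t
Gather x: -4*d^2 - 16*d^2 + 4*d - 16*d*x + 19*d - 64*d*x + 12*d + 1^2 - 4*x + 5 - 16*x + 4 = -20*d^2 + 35*d + x*(-80*d - 20) + 10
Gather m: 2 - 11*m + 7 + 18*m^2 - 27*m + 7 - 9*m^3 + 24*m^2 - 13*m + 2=-9*m^3 + 42*m^2 - 51*m + 18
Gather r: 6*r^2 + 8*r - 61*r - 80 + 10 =6*r^2 - 53*r - 70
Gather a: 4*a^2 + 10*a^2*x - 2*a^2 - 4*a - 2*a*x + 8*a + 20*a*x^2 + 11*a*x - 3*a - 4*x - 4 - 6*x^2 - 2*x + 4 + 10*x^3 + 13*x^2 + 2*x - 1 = a^2*(10*x + 2) + a*(20*x^2 + 9*x + 1) + 10*x^3 + 7*x^2 - 4*x - 1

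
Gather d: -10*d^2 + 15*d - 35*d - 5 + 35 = -10*d^2 - 20*d + 30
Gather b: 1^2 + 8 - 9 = 0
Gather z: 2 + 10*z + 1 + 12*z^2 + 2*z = 12*z^2 + 12*z + 3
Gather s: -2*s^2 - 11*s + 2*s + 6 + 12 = -2*s^2 - 9*s + 18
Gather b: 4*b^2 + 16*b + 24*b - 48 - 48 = 4*b^2 + 40*b - 96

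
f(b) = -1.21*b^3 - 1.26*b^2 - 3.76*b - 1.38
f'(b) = -3.63*b^2 - 2.52*b - 3.76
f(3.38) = -75.21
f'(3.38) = -53.75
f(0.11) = -1.81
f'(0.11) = -4.08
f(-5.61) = 193.69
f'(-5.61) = -103.87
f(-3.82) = 62.05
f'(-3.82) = -47.10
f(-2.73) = 24.11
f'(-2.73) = -23.93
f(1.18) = -9.56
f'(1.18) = -11.79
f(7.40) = -588.52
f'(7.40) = -221.19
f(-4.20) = 81.83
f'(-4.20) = -57.21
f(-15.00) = 3855.27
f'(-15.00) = -782.71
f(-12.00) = 1953.18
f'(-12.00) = -496.24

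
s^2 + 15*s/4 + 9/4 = (s + 3/4)*(s + 3)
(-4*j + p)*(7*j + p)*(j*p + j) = -28*j^3*p - 28*j^3 + 3*j^2*p^2 + 3*j^2*p + j*p^3 + j*p^2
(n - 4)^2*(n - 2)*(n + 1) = n^4 - 9*n^3 + 22*n^2 - 32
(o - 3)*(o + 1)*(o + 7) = o^3 + 5*o^2 - 17*o - 21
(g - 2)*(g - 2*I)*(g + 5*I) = g^3 - 2*g^2 + 3*I*g^2 + 10*g - 6*I*g - 20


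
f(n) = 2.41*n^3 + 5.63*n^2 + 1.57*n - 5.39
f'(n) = 7.23*n^2 + 11.26*n + 1.57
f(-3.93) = -70.89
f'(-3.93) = 68.98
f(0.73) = -0.31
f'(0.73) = 13.64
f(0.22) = -4.75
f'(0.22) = 4.40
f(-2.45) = -10.88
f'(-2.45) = 17.38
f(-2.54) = -12.55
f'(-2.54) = 19.61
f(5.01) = 446.85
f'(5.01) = 239.46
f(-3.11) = -28.31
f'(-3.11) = 36.48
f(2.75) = 91.62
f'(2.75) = 87.21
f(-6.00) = -332.69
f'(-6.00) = 194.29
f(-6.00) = -332.69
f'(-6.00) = 194.29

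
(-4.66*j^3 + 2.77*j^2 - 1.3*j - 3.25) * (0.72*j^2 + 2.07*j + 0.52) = -3.3552*j^5 - 7.6518*j^4 + 2.3747*j^3 - 3.5906*j^2 - 7.4035*j - 1.69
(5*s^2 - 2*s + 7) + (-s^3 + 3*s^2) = -s^3 + 8*s^2 - 2*s + 7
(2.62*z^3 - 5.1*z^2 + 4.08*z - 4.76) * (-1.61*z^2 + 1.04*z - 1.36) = -4.2182*z^5 + 10.9358*z^4 - 15.436*z^3 + 18.8428*z^2 - 10.4992*z + 6.4736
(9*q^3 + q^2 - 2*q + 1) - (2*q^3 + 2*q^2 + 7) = 7*q^3 - q^2 - 2*q - 6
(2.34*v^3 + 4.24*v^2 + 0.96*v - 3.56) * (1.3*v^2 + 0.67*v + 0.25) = 3.042*v^5 + 7.0798*v^4 + 4.6738*v^3 - 2.9248*v^2 - 2.1452*v - 0.89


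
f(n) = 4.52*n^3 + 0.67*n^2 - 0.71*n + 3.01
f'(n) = 13.56*n^2 + 1.34*n - 0.71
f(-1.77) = -18.70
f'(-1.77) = 39.40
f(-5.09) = -572.08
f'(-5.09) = 343.78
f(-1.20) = -2.98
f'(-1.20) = 17.21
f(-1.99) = -28.54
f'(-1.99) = 50.32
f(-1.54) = -10.82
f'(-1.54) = 29.39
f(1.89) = 34.58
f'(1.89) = 50.26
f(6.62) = 1339.00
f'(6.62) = 602.42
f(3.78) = 254.03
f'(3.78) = 198.11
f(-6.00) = -944.93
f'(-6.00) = 479.41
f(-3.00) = -110.87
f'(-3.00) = 117.31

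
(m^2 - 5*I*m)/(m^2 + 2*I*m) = (m - 5*I)/(m + 2*I)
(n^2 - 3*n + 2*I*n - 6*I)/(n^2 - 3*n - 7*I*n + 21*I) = (n + 2*I)/(n - 7*I)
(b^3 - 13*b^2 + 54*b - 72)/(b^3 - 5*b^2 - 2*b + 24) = (b - 6)/(b + 2)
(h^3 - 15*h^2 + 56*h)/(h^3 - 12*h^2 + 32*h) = (h - 7)/(h - 4)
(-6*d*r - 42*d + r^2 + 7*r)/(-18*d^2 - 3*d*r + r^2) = (r + 7)/(3*d + r)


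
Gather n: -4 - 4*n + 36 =32 - 4*n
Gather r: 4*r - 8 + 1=4*r - 7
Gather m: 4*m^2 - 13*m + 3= 4*m^2 - 13*m + 3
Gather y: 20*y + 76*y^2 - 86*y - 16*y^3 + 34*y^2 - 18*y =-16*y^3 + 110*y^2 - 84*y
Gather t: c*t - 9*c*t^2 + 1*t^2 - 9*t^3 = c*t - 9*t^3 + t^2*(1 - 9*c)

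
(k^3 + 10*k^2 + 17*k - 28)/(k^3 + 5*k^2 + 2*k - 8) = (k + 7)/(k + 2)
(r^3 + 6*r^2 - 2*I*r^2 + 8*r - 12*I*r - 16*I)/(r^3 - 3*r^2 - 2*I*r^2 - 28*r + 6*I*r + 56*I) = (r + 2)/(r - 7)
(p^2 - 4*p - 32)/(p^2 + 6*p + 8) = (p - 8)/(p + 2)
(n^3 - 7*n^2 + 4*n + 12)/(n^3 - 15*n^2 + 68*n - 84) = (n + 1)/(n - 7)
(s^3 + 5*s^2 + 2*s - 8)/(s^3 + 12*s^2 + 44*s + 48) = (s - 1)/(s + 6)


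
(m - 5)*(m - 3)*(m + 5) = m^3 - 3*m^2 - 25*m + 75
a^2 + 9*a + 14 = (a + 2)*(a + 7)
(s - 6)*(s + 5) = s^2 - s - 30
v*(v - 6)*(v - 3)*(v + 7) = v^4 - 2*v^3 - 45*v^2 + 126*v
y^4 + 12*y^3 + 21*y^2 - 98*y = y*(y - 2)*(y + 7)^2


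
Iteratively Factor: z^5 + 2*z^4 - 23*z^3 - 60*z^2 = (z + 3)*(z^4 - z^3 - 20*z^2) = z*(z + 3)*(z^3 - z^2 - 20*z) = z*(z + 3)*(z + 4)*(z^2 - 5*z) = z^2*(z + 3)*(z + 4)*(z - 5)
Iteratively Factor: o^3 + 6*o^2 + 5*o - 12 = (o - 1)*(o^2 + 7*o + 12) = (o - 1)*(o + 3)*(o + 4)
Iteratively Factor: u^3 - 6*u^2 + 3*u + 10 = (u + 1)*(u^2 - 7*u + 10) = (u - 5)*(u + 1)*(u - 2)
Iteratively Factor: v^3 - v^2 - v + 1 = (v + 1)*(v^2 - 2*v + 1) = (v - 1)*(v + 1)*(v - 1)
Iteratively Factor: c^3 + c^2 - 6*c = (c)*(c^2 + c - 6) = c*(c - 2)*(c + 3)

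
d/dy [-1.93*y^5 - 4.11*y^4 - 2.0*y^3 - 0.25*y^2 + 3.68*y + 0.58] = -9.65*y^4 - 16.44*y^3 - 6.0*y^2 - 0.5*y + 3.68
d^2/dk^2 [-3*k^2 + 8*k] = -6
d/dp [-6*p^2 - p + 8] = -12*p - 1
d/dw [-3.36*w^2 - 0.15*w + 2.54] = -6.72*w - 0.15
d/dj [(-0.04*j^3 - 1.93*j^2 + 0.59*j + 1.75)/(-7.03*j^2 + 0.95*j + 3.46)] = (0.2812*j^4 - 0.0760000000000005*j^3 + 1.899*j^2 + 11.2494*j + 0.3789)/(49.4209*j^4 - 13.357*j^3 - 47.7451*j^2 + 6.574*j + 11.9716)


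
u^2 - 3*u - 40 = (u - 8)*(u + 5)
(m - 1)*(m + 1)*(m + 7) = m^3 + 7*m^2 - m - 7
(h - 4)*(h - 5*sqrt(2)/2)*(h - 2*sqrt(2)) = h^3 - 9*sqrt(2)*h^2/2 - 4*h^2 + 10*h + 18*sqrt(2)*h - 40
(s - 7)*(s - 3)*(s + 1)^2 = s^4 - 8*s^3 + 2*s^2 + 32*s + 21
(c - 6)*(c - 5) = c^2 - 11*c + 30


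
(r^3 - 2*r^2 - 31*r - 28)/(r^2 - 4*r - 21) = (r^2 + 5*r + 4)/(r + 3)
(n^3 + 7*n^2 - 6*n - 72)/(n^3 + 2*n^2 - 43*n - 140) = (n^2 + 3*n - 18)/(n^2 - 2*n - 35)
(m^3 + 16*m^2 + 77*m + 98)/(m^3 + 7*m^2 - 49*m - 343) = (m + 2)/(m - 7)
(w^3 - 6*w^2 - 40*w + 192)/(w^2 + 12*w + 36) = (w^2 - 12*w + 32)/(w + 6)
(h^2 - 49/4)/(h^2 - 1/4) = (4*h^2 - 49)/(4*h^2 - 1)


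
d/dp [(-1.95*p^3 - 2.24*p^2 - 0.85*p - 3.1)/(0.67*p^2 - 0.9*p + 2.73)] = (-1.3065*p^4 + 3.51*p^3 - 13.385*p^2 - 8.0764*p - 5.1105)/(0.4489*p^4 - 1.206*p^3 + 4.4682*p^2 - 4.914*p + 7.4529)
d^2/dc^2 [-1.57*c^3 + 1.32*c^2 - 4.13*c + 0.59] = 2.64 - 9.42*c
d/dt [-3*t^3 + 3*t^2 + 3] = 3*t*(2 - 3*t)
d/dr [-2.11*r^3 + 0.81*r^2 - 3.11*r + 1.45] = -6.33*r^2 + 1.62*r - 3.11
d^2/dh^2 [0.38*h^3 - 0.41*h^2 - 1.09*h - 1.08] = 2.28*h - 0.82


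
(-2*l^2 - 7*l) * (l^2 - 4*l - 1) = -2*l^4 + l^3 + 30*l^2 + 7*l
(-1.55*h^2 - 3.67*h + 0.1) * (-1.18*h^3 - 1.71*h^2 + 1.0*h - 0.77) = 1.829*h^5 + 6.9811*h^4 + 4.6077*h^3 - 2.6475*h^2 + 2.9259*h - 0.077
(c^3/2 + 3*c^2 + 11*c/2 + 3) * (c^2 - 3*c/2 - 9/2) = c^5/2 + 9*c^4/4 - 5*c^3/4 - 75*c^2/4 - 117*c/4 - 27/2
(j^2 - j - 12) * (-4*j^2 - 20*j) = -4*j^4 - 16*j^3 + 68*j^2 + 240*j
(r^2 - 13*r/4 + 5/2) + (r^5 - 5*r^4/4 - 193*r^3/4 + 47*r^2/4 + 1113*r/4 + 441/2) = r^5 - 5*r^4/4 - 193*r^3/4 + 51*r^2/4 + 275*r + 223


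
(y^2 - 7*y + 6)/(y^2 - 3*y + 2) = (y - 6)/(y - 2)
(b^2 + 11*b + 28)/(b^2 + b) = (b^2 + 11*b + 28)/(b*(b + 1))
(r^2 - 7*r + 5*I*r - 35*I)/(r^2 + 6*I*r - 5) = (r - 7)/(r + I)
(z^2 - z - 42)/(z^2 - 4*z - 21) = (z + 6)/(z + 3)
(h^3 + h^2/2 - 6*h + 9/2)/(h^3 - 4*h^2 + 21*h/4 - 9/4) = 2*(h + 3)/(2*h - 3)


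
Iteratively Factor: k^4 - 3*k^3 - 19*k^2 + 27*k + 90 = (k - 3)*(k^3 - 19*k - 30) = (k - 5)*(k - 3)*(k^2 + 5*k + 6) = (k - 5)*(k - 3)*(k + 2)*(k + 3)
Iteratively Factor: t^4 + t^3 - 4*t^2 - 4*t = (t - 2)*(t^3 + 3*t^2 + 2*t) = (t - 2)*(t + 2)*(t^2 + t) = t*(t - 2)*(t + 2)*(t + 1)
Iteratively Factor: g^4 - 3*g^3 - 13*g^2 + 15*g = (g + 3)*(g^3 - 6*g^2 + 5*g) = (g - 1)*(g + 3)*(g^2 - 5*g) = g*(g - 1)*(g + 3)*(g - 5)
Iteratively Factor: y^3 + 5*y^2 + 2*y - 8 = (y + 2)*(y^2 + 3*y - 4) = (y - 1)*(y + 2)*(y + 4)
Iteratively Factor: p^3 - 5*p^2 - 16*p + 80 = (p - 4)*(p^2 - p - 20) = (p - 5)*(p - 4)*(p + 4)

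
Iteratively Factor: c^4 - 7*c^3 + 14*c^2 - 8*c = (c - 1)*(c^3 - 6*c^2 + 8*c) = c*(c - 1)*(c^2 - 6*c + 8) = c*(c - 2)*(c - 1)*(c - 4)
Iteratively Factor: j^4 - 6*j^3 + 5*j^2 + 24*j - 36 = (j - 2)*(j^3 - 4*j^2 - 3*j + 18) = (j - 3)*(j - 2)*(j^2 - j - 6) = (j - 3)^2*(j - 2)*(j + 2)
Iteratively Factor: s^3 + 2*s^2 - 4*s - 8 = (s + 2)*(s^2 - 4) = (s - 2)*(s + 2)*(s + 2)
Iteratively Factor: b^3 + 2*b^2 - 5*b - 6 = (b + 1)*(b^2 + b - 6) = (b - 2)*(b + 1)*(b + 3)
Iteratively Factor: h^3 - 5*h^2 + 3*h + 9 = (h - 3)*(h^2 - 2*h - 3) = (h - 3)^2*(h + 1)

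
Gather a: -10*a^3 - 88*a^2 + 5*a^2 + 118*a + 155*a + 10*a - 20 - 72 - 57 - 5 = -10*a^3 - 83*a^2 + 283*a - 154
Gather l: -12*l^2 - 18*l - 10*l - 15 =-12*l^2 - 28*l - 15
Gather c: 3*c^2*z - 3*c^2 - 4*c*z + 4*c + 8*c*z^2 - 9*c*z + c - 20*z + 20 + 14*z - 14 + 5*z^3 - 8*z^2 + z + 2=c^2*(3*z - 3) + c*(8*z^2 - 13*z + 5) + 5*z^3 - 8*z^2 - 5*z + 8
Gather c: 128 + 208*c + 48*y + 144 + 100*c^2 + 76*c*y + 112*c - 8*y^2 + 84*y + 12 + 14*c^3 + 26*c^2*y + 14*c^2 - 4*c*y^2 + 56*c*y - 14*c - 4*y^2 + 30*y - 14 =14*c^3 + c^2*(26*y + 114) + c*(-4*y^2 + 132*y + 306) - 12*y^2 + 162*y + 270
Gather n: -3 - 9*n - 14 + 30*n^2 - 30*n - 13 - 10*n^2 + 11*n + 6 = 20*n^2 - 28*n - 24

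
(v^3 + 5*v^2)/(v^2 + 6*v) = v*(v + 5)/(v + 6)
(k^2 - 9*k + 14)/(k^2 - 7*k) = (k - 2)/k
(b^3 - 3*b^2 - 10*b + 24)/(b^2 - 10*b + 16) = (b^2 - b - 12)/(b - 8)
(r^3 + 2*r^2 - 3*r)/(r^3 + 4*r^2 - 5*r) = (r + 3)/(r + 5)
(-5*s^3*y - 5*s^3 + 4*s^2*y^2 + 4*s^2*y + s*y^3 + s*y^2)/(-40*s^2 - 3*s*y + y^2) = s*(-s*y - s + y^2 + y)/(-8*s + y)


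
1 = 1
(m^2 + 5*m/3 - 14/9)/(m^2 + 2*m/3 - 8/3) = (9*m^2 + 15*m - 14)/(3*(3*m^2 + 2*m - 8))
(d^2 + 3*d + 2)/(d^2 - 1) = (d + 2)/(d - 1)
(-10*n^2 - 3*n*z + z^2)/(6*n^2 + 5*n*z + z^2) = (-5*n + z)/(3*n + z)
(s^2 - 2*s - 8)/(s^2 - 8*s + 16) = (s + 2)/(s - 4)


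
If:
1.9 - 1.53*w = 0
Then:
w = 1.24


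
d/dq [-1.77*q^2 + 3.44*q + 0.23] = 3.44 - 3.54*q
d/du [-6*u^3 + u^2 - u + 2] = -18*u^2 + 2*u - 1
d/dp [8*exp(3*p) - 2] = 24*exp(3*p)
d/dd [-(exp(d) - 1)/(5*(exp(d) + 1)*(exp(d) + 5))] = (exp(2*d) - 2*exp(d) - 11)*exp(d)/(5*(exp(4*d) + 12*exp(3*d) + 46*exp(2*d) + 60*exp(d) + 25))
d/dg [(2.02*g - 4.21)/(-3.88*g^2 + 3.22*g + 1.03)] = (7.8376*g^2 - 32.6696*g + 15.6368)/(15.0544*g^4 - 24.9872*g^3 + 2.3756*g^2 + 6.6332*g + 1.0609)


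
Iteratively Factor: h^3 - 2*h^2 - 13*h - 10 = (h + 1)*(h^2 - 3*h - 10) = (h + 1)*(h + 2)*(h - 5)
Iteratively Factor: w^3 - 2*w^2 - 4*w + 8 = (w + 2)*(w^2 - 4*w + 4) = (w - 2)*(w + 2)*(w - 2)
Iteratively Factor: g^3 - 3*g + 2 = (g - 1)*(g^2 + g - 2) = (g - 1)^2*(g + 2)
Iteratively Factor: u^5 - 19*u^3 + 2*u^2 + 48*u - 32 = (u + 2)*(u^4 - 2*u^3 - 15*u^2 + 32*u - 16) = (u - 4)*(u + 2)*(u^3 + 2*u^2 - 7*u + 4) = (u - 4)*(u + 2)*(u + 4)*(u^2 - 2*u + 1) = (u - 4)*(u - 1)*(u + 2)*(u + 4)*(u - 1)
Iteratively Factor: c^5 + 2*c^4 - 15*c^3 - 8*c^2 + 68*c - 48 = (c + 4)*(c^4 - 2*c^3 - 7*c^2 + 20*c - 12) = (c - 1)*(c + 4)*(c^3 - c^2 - 8*c + 12) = (c - 2)*(c - 1)*(c + 4)*(c^2 + c - 6) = (c - 2)*(c - 1)*(c + 3)*(c + 4)*(c - 2)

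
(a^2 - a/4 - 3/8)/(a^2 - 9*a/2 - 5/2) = (a - 3/4)/(a - 5)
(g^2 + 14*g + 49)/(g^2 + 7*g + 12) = (g^2 + 14*g + 49)/(g^2 + 7*g + 12)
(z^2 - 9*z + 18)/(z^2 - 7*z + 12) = (z - 6)/(z - 4)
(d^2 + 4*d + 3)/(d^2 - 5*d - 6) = (d + 3)/(d - 6)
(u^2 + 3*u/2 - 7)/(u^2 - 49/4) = 2*(u - 2)/(2*u - 7)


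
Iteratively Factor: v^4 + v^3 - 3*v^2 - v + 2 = (v + 1)*(v^3 - 3*v + 2) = (v - 1)*(v + 1)*(v^2 + v - 2) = (v - 1)*(v + 1)*(v + 2)*(v - 1)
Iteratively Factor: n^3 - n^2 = (n - 1)*(n^2) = n*(n - 1)*(n)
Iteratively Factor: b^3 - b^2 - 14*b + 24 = (b - 2)*(b^2 + b - 12) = (b - 3)*(b - 2)*(b + 4)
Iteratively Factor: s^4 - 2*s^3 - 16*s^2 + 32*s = (s)*(s^3 - 2*s^2 - 16*s + 32) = s*(s - 2)*(s^2 - 16) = s*(s - 2)*(s + 4)*(s - 4)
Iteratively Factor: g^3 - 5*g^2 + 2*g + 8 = (g - 2)*(g^2 - 3*g - 4) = (g - 2)*(g + 1)*(g - 4)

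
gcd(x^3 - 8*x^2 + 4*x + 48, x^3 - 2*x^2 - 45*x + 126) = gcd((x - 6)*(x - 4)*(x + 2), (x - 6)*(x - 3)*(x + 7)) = x - 6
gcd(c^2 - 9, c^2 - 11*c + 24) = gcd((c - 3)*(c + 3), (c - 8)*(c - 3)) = c - 3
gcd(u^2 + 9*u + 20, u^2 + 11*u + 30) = u + 5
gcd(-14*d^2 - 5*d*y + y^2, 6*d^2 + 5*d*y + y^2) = 2*d + y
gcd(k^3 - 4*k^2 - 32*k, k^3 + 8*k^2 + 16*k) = k^2 + 4*k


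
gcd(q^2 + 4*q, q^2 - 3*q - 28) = q + 4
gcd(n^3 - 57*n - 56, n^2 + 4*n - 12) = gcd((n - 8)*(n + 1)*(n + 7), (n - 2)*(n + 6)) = 1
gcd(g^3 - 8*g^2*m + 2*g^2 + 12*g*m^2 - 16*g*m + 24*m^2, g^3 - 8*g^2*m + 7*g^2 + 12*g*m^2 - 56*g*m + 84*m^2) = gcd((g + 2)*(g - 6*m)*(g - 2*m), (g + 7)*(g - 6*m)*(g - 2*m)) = g^2 - 8*g*m + 12*m^2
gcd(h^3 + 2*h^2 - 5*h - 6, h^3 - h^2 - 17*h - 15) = h^2 + 4*h + 3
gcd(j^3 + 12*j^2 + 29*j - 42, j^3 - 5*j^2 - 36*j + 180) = j + 6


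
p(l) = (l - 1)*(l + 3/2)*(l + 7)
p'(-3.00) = -16.00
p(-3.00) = 24.00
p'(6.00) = 200.00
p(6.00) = 487.50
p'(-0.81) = -8.18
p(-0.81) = -7.73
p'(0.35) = 7.62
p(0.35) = -8.84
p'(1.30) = 26.57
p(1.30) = 6.97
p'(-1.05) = -10.44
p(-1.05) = -5.49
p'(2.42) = 55.87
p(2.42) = 52.44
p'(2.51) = 58.55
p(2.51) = 57.58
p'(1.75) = 37.44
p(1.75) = 21.33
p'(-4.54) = -4.27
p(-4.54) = 41.43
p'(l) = (l - 1)*(l + 3/2) + (l - 1)*(l + 7) + (l + 3/2)*(l + 7) = 3*l^2 + 15*l + 2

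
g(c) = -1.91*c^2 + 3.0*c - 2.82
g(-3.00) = -29.01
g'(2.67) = -7.20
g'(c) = 3.0 - 3.82*c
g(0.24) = -2.21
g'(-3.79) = 17.48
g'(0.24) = 2.08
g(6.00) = -53.58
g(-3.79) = -41.63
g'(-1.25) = 7.78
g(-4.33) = -51.62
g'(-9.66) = 39.90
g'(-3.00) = 14.46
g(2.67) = -8.43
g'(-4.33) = 19.54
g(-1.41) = -10.85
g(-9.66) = -210.03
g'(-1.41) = 8.39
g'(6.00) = -19.92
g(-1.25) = -9.55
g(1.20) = -1.97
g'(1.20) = -1.58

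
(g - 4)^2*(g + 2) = g^3 - 6*g^2 + 32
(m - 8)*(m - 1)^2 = m^3 - 10*m^2 + 17*m - 8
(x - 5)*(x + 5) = x^2 - 25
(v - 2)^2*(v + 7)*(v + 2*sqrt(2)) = v^4 + 2*sqrt(2)*v^3 + 3*v^3 - 24*v^2 + 6*sqrt(2)*v^2 - 48*sqrt(2)*v + 28*v + 56*sqrt(2)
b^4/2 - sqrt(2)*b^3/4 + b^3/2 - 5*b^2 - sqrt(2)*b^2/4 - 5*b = b*(b/2 + 1/2)*(b - 5*sqrt(2)/2)*(b + 2*sqrt(2))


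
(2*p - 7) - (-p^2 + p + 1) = p^2 + p - 8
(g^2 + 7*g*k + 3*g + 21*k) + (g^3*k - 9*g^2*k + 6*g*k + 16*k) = g^3*k - 9*g^2*k + g^2 + 13*g*k + 3*g + 37*k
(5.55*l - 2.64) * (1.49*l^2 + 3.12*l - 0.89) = 8.2695*l^3 + 13.3824*l^2 - 13.1763*l + 2.3496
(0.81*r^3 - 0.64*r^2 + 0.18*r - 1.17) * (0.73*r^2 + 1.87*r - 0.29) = 0.5913*r^5 + 1.0475*r^4 - 1.3003*r^3 - 0.3319*r^2 - 2.2401*r + 0.3393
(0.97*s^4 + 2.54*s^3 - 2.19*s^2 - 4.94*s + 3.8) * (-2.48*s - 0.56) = -2.4056*s^5 - 6.8424*s^4 + 4.0088*s^3 + 13.4776*s^2 - 6.6576*s - 2.128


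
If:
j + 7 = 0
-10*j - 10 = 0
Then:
No Solution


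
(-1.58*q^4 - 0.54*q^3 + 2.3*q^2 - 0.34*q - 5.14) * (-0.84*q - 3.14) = 1.3272*q^5 + 5.4148*q^4 - 0.236399999999999*q^3 - 6.9364*q^2 + 5.3852*q + 16.1396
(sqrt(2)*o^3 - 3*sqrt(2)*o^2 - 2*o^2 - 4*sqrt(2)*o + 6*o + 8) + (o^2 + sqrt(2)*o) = sqrt(2)*o^3 - 3*sqrt(2)*o^2 - o^2 - 3*sqrt(2)*o + 6*o + 8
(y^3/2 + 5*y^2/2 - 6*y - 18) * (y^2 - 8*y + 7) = y^5/2 - 3*y^4/2 - 45*y^3/2 + 95*y^2/2 + 102*y - 126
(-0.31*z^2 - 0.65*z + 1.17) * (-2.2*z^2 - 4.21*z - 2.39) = 0.682*z^4 + 2.7351*z^3 + 0.9034*z^2 - 3.3722*z - 2.7963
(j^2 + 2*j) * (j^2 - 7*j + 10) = j^4 - 5*j^3 - 4*j^2 + 20*j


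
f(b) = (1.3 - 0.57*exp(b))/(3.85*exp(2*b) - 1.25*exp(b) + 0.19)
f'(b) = (1.3 - 0.57*exp(b))*(-7.7*exp(2*b) + 1.25*exp(b))/(3.85*exp(2*b) - 1.25*exp(b) + 0.19)^2 - 0.57*exp(b)/(3.85*exp(2*b) - 1.25*exp(b) + 0.19)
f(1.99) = -0.01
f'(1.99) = 0.01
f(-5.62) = 7.00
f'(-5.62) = 0.16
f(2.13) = -0.01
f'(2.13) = 0.01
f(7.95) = -0.00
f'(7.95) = 0.00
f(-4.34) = 7.41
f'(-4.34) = 0.59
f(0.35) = 0.08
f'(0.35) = -0.31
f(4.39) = -0.00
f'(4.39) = 0.00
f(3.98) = -0.00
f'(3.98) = 0.00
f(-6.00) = 6.95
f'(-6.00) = 0.11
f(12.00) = 0.00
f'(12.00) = 0.00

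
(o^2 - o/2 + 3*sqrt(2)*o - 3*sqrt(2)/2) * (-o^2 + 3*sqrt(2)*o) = -o^4 + o^3/2 + 18*o^2 - 9*o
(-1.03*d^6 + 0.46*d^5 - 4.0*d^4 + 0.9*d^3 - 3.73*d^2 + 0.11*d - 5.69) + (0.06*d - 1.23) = -1.03*d^6 + 0.46*d^5 - 4.0*d^4 + 0.9*d^3 - 3.73*d^2 + 0.17*d - 6.92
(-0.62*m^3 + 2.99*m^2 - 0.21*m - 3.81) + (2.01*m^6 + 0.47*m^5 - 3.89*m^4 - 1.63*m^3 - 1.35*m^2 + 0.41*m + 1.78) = 2.01*m^6 + 0.47*m^5 - 3.89*m^4 - 2.25*m^3 + 1.64*m^2 + 0.2*m - 2.03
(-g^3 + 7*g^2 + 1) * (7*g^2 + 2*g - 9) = -7*g^5 + 47*g^4 + 23*g^3 - 56*g^2 + 2*g - 9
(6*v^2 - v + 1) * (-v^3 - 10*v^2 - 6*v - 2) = -6*v^5 - 59*v^4 - 27*v^3 - 16*v^2 - 4*v - 2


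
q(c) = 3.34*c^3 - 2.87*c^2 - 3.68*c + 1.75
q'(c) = 10.02*c^2 - 5.74*c - 3.68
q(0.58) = -0.70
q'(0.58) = -3.64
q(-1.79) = -20.01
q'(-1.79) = 38.70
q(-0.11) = 2.12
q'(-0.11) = -2.93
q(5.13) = 358.26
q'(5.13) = 230.57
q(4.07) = 164.41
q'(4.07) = 138.94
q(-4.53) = -350.96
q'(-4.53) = 227.94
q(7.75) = 1355.57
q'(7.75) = 553.66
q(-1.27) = -5.05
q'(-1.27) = 19.77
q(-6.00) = -800.93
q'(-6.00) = 391.48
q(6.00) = 597.79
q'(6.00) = 322.60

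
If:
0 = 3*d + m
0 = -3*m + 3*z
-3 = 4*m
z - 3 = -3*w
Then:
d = 1/4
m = -3/4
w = 5/4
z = -3/4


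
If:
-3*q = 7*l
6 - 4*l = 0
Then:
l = 3/2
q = -7/2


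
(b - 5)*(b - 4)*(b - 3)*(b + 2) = b^4 - 10*b^3 + 23*b^2 + 34*b - 120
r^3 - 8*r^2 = r^2*(r - 8)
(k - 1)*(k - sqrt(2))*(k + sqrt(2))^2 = k^4 - k^3 + sqrt(2)*k^3 - 2*k^2 - sqrt(2)*k^2 - 2*sqrt(2)*k + 2*k + 2*sqrt(2)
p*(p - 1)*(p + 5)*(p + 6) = p^4 + 10*p^3 + 19*p^2 - 30*p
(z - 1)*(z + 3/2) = z^2 + z/2 - 3/2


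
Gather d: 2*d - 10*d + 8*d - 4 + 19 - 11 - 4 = 0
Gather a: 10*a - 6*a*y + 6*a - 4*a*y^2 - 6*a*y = a*(-4*y^2 - 12*y + 16)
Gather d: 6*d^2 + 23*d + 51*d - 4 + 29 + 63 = 6*d^2 + 74*d + 88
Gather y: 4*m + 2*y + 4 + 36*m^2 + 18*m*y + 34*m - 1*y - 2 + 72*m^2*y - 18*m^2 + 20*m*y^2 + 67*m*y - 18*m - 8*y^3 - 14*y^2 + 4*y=18*m^2 + 20*m - 8*y^3 + y^2*(20*m - 14) + y*(72*m^2 + 85*m + 5) + 2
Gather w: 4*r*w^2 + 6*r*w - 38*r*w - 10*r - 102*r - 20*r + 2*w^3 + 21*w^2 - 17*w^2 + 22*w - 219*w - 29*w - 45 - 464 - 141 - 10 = -132*r + 2*w^3 + w^2*(4*r + 4) + w*(-32*r - 226) - 660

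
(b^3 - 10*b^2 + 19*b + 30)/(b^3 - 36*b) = (b^2 - 4*b - 5)/(b*(b + 6))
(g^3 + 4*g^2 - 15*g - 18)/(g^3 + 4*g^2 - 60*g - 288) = (g^2 - 2*g - 3)/(g^2 - 2*g - 48)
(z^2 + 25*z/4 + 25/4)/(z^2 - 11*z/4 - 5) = (z + 5)/(z - 4)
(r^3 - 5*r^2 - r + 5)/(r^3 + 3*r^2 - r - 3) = (r - 5)/(r + 3)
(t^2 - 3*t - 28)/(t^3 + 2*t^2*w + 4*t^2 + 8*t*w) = (t - 7)/(t*(t + 2*w))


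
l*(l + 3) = l^2 + 3*l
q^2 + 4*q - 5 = (q - 1)*(q + 5)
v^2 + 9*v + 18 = (v + 3)*(v + 6)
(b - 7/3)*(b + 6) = b^2 + 11*b/3 - 14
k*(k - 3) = k^2 - 3*k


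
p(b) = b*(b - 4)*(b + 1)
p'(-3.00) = 41.00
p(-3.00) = -42.00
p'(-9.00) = 293.00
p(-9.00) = -936.00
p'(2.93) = 4.17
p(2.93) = -12.32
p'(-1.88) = 17.88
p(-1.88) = -9.73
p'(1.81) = -5.03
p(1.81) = -11.14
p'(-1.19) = 7.39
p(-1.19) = -1.17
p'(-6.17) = 147.23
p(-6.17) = -324.41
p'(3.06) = 5.73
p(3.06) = -11.68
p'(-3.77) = 61.26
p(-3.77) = -81.14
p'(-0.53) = 0.02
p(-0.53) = 1.13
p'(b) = b*(b - 4) + b*(b + 1) + (b - 4)*(b + 1)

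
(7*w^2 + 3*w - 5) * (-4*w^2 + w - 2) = -28*w^4 - 5*w^3 + 9*w^2 - 11*w + 10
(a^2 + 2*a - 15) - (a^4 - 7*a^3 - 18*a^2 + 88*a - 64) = -a^4 + 7*a^3 + 19*a^2 - 86*a + 49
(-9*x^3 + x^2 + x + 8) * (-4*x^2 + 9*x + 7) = 36*x^5 - 85*x^4 - 58*x^3 - 16*x^2 + 79*x + 56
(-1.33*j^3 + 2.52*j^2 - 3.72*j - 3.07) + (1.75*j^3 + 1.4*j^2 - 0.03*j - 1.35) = 0.42*j^3 + 3.92*j^2 - 3.75*j - 4.42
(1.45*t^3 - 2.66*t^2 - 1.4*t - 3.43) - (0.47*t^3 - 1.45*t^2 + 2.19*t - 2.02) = 0.98*t^3 - 1.21*t^2 - 3.59*t - 1.41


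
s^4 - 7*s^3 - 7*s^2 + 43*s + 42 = (s - 7)*(s - 3)*(s + 1)*(s + 2)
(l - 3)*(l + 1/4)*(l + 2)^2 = l^4 + 5*l^3/4 - 31*l^2/4 - 14*l - 3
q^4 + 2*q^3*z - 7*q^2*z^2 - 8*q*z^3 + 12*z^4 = (q - 2*z)*(q - z)*(q + 2*z)*(q + 3*z)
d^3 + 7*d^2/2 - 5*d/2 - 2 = (d - 1)*(d + 1/2)*(d + 4)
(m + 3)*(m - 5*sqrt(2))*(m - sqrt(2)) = m^3 - 6*sqrt(2)*m^2 + 3*m^2 - 18*sqrt(2)*m + 10*m + 30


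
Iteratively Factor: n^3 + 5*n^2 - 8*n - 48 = (n + 4)*(n^2 + n - 12) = (n - 3)*(n + 4)*(n + 4)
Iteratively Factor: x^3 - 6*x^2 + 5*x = (x)*(x^2 - 6*x + 5) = x*(x - 1)*(x - 5)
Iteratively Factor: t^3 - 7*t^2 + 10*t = (t - 5)*(t^2 - 2*t) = (t - 5)*(t - 2)*(t)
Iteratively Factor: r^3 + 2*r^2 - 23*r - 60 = (r + 4)*(r^2 - 2*r - 15) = (r + 3)*(r + 4)*(r - 5)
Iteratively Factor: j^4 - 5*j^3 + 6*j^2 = (j)*(j^3 - 5*j^2 + 6*j) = j*(j - 2)*(j^2 - 3*j) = j^2*(j - 2)*(j - 3)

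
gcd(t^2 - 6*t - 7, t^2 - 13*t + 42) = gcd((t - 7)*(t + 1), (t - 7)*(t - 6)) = t - 7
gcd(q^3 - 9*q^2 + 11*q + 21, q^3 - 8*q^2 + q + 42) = q^2 - 10*q + 21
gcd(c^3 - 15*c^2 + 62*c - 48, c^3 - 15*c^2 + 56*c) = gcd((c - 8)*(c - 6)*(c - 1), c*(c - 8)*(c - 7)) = c - 8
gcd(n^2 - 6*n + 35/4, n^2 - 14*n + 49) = 1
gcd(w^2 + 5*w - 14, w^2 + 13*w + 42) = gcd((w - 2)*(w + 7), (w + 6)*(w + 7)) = w + 7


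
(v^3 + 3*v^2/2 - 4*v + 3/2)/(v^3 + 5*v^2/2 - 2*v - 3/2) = (2*v - 1)/(2*v + 1)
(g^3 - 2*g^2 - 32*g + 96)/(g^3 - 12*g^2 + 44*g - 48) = (g^2 + 2*g - 24)/(g^2 - 8*g + 12)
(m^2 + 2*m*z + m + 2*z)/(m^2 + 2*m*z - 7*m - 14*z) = (m + 1)/(m - 7)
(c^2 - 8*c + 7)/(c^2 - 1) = (c - 7)/(c + 1)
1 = 1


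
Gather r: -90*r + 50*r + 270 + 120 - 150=240 - 40*r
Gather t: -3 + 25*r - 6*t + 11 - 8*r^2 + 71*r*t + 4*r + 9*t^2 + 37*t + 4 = -8*r^2 + 29*r + 9*t^2 + t*(71*r + 31) + 12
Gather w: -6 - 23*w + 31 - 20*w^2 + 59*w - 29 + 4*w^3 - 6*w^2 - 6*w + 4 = 4*w^3 - 26*w^2 + 30*w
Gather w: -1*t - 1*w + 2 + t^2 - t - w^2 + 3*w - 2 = t^2 - 2*t - w^2 + 2*w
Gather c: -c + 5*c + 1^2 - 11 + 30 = 4*c + 20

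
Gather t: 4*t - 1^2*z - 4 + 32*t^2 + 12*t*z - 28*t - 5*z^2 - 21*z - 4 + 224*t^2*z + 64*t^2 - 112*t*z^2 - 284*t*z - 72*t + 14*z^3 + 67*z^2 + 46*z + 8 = t^2*(224*z + 96) + t*(-112*z^2 - 272*z - 96) + 14*z^3 + 62*z^2 + 24*z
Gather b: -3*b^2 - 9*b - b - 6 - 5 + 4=-3*b^2 - 10*b - 7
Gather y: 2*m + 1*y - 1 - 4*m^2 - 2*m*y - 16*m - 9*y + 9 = -4*m^2 - 14*m + y*(-2*m - 8) + 8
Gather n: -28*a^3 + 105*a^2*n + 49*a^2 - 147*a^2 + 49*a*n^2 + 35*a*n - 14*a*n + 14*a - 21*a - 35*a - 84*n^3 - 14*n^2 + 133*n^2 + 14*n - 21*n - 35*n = -28*a^3 - 98*a^2 - 42*a - 84*n^3 + n^2*(49*a + 119) + n*(105*a^2 + 21*a - 42)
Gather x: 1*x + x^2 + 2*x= x^2 + 3*x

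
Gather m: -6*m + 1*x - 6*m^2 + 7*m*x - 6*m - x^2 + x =-6*m^2 + m*(7*x - 12) - x^2 + 2*x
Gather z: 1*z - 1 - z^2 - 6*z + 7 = -z^2 - 5*z + 6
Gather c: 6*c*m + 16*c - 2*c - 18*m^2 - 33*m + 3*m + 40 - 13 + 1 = c*(6*m + 14) - 18*m^2 - 30*m + 28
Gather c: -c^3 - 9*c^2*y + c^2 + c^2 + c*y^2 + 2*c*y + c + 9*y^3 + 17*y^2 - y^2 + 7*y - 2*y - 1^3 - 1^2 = -c^3 + c^2*(2 - 9*y) + c*(y^2 + 2*y + 1) + 9*y^3 + 16*y^2 + 5*y - 2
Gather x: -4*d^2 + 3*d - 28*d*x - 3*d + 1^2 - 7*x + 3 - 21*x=-4*d^2 + x*(-28*d - 28) + 4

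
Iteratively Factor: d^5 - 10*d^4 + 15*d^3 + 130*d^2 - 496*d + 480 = (d - 4)*(d^4 - 6*d^3 - 9*d^2 + 94*d - 120) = (d - 5)*(d - 4)*(d^3 - d^2 - 14*d + 24) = (d - 5)*(d - 4)*(d - 3)*(d^2 + 2*d - 8) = (d - 5)*(d - 4)*(d - 3)*(d - 2)*(d + 4)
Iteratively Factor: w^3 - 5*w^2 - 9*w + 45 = (w + 3)*(w^2 - 8*w + 15) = (w - 3)*(w + 3)*(w - 5)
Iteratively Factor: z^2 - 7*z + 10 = (z - 5)*(z - 2)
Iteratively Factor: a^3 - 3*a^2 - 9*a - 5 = (a - 5)*(a^2 + 2*a + 1) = (a - 5)*(a + 1)*(a + 1)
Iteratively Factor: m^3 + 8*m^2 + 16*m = (m + 4)*(m^2 + 4*m) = (m + 4)^2*(m)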